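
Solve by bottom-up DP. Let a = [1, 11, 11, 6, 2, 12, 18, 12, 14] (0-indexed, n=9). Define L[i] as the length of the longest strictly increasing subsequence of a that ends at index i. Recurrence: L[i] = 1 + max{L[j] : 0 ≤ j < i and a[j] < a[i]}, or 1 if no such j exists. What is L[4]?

   i    0    1    2    3    4    5    6    7    8
a[i]    1   11   11    6    2   12   18   12   14
L[i]    1    2    2    2    2    3    4    3    4

2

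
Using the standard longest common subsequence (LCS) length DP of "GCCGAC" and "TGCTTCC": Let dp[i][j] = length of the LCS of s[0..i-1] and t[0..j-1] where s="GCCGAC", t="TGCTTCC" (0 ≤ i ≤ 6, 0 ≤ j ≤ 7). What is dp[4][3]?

   ''  T  G  C  T  T  C  C
''  0  0  0  0  0  0  0  0
 G  0  0  1  1  1  1  1  1
 C  0  0  1  2  2  2  2  2
 C  0  0  1  2  2  2  3  3
 G  0  0  1  2  2  2  3  3
 A  0  0  1  2  2  2  3  3
 C  0  0  1  2  2  2  3  4

2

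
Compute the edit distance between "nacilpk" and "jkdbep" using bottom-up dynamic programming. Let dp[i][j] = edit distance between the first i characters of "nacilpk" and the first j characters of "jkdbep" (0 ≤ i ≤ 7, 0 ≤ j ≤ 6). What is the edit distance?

   ''  j  k  d  b  e  p
''  0  1  2  3  4  5  6
 n  1  1  2  3  4  5  6
 a  2  2  2  3  4  5  6
 c  3  3  3  3  4  5  6
 i  4  4  4  4  4  5  6
 l  5  5  5  5  5  5  6
 p  6  6  6  6  6  6  5
 k  7  7  6  7  7  7  6

6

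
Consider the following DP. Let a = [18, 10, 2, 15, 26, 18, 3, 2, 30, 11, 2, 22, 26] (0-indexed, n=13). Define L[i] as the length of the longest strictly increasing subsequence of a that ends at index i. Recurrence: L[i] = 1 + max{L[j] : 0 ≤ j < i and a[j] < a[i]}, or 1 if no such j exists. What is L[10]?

1

   i    0    1    2    3    4    5    6    7    8    9   10   11   12
a[i]   18   10    2   15   26   18    3    2   30   11    2   22   26
L[i]    1    1    1    2    3    3    2    1    4    3    1    4    5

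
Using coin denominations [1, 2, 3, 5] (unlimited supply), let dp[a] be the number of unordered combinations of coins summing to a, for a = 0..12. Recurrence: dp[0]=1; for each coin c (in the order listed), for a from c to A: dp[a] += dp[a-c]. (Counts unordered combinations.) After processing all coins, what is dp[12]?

after  coin     0     1     2     3     4     5     6     7     8     9    10    11    12
          1     1     1     1     1     1     1     1     1     1     1     1     1     1
          2     1     1     2     2     3     3     4     4     5     5     6     6     7
          3     1     1     2     3     4     5     7     8    10    12    14    16    19
          5     1     1     2     3     4     6     8    10    13    16    20    24    29

29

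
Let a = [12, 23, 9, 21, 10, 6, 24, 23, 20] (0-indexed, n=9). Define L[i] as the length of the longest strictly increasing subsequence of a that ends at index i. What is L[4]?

2

   i    0    1    2    3    4    5    6    7    8
a[i]   12   23    9   21   10    6   24   23   20
L[i]    1    2    1    2    2    1    3    3    3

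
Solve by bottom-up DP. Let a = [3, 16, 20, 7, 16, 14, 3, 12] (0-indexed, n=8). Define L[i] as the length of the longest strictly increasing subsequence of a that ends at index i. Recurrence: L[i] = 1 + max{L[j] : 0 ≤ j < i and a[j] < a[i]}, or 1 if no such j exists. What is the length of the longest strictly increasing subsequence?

3

   i    0    1    2    3    4    5    6    7
a[i]    3   16   20    7   16   14    3   12
L[i]    1    2    3    2    3    3    1    3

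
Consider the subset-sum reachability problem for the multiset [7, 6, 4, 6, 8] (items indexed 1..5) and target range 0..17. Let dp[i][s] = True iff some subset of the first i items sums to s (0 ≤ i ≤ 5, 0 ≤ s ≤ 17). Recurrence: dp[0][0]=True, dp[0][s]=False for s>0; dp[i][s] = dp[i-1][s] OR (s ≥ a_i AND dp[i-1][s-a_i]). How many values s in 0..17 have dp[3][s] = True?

i\s   0   1   2   3   4   5   6   7   8   9  10  11  12  13  14  15  16  17
  0   T   F   F   F   F   F   F   F   F   F   F   F   F   F   F   F   F   F
  1   T   F   F   F   F   F   F   T   F   F   F   F   F   F   F   F   F   F
  2   T   F   F   F   F   F   T   T   F   F   F   F   F   T   F   F   F   F
  3   T   F   F   F   T   F   T   T   F   F   T   T   F   T   F   F   F   T
  4   T   F   F   F   T   F   T   T   F   F   T   T   T   T   F   F   T   T
  5   T   F   F   F   T   F   T   T   T   F   T   T   T   T   T   T   T   T

8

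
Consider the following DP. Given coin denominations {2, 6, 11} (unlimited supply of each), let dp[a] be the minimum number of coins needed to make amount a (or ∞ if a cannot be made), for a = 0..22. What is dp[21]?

4

 a  0  1  2  3  4  5  6  7  8  9 10 11 12 13 14 15 16 17 18 19 20 21 22
dp  0  -  1  -  2  -  1  -  2  -  3  1  2  2  3  3  4  2  3  3  4  4  2
(- denotes ∞ / unreachable)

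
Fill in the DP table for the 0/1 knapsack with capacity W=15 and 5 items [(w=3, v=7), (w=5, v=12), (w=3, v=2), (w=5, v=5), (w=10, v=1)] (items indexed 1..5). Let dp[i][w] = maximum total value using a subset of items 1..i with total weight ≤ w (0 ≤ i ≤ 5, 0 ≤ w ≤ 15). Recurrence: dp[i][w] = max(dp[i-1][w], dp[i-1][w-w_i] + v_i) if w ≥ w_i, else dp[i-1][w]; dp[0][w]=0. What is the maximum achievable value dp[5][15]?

i\w   0   1   2   3   4   5   6   7   8   9  10  11  12  13  14  15
  0   0   0   0   0   0   0   0   0   0   0   0   0   0   0   0   0
  1   0   0   0   7   7   7   7   7   7   7   7   7   7   7   7   7
  2   0   0   0   7   7  12  12  12  19  19  19  19  19  19  19  19
  3   0   0   0   7   7  12  12  12  19  19  19  21  21  21  21  21
  4   0   0   0   7   7  12  12  12  19  19  19  21  21  24  24  24
  5   0   0   0   7   7  12  12  12  19  19  19  21  21  24  24  24

24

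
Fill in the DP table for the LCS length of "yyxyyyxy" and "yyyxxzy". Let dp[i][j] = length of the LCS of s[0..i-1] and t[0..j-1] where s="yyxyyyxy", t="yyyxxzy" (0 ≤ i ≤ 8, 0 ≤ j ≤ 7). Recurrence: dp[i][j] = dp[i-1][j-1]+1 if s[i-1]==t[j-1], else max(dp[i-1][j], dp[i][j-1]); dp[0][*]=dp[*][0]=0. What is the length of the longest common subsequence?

5

   ''  y  y  y  x  x  z  y
''  0  0  0  0  0  0  0  0
 y  0  1  1  1  1  1  1  1
 y  0  1  2  2  2  2  2  2
 x  0  1  2  2  3  3  3  3
 y  0  1  2  3  3  3  3  4
 y  0  1  2  3  3  3  3  4
 y  0  1  2  3  3  3  3  4
 x  0  1  2  3  4  4  4  4
 y  0  1  2  3  4  4  4  5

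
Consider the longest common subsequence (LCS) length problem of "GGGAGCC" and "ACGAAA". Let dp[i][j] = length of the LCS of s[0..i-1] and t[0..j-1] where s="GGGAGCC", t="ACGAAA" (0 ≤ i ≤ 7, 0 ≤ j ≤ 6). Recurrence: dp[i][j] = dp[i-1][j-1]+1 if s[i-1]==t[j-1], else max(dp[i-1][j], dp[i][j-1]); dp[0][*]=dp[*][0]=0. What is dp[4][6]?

   ''  A  C  G  A  A  A
''  0  0  0  0  0  0  0
 G  0  0  0  1  1  1  1
 G  0  0  0  1  1  1  1
 G  0  0  0  1  1  1  1
 A  0  1  1  1  2  2  2
 G  0  1  1  2  2  2  2
 C  0  1  2  2  2  2  2
 C  0  1  2  2  2  2  2

2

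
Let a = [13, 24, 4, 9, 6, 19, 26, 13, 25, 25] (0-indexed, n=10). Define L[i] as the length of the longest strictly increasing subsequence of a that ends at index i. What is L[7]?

   i    0    1    2    3    4    5    6    7    8    9
a[i]   13   24    4    9    6   19   26   13   25   25
L[i]    1    2    1    2    2    3    4    3    4    4

3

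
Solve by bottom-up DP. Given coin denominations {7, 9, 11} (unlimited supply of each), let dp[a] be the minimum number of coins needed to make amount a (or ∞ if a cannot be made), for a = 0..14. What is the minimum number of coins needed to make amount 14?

 a  0  1  2  3  4  5  6  7  8  9 10 11 12 13 14
dp  0  -  -  -  -  -  -  1  -  1  -  1  -  -  2
(- denotes ∞ / unreachable)

2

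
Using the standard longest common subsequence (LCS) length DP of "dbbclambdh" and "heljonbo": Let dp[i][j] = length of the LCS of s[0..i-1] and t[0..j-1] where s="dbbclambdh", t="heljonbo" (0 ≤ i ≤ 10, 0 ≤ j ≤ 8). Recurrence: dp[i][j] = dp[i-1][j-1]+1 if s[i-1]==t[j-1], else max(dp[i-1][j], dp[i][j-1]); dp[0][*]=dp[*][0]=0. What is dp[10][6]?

   ''  h  e  l  j  o  n  b  o
''  0  0  0  0  0  0  0  0  0
 d  0  0  0  0  0  0  0  0  0
 b  0  0  0  0  0  0  0  1  1
 b  0  0  0  0  0  0  0  1  1
 c  0  0  0  0  0  0  0  1  1
 l  0  0  0  1  1  1  1  1  1
 a  0  0  0  1  1  1  1  1  1
 m  0  0  0  1  1  1  1  1  1
 b  0  0  0  1  1  1  1  2  2
 d  0  0  0  1  1  1  1  2  2
 h  0  1  1  1  1  1  1  2  2

1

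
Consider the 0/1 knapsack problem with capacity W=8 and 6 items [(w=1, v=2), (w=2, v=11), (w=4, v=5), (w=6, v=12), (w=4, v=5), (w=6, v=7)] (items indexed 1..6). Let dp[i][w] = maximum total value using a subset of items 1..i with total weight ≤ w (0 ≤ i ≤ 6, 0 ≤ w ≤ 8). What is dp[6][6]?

16

i\w   0   1   2   3   4   5   6   7   8
  0   0   0   0   0   0   0   0   0   0
  1   0   2   2   2   2   2   2   2   2
  2   0   2  11  13  13  13  13  13  13
  3   0   2  11  13  13  13  16  18  18
  4   0   2  11  13  13  13  16  18  23
  5   0   2  11  13  13  13  16  18  23
  6   0   2  11  13  13  13  16  18  23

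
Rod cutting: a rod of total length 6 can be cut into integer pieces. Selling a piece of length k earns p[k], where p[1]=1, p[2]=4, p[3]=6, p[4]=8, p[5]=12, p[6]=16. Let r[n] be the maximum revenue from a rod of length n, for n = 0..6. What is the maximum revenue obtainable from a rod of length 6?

   n    0    1    2    3    4    5    6
r[n]    0    1    4    6    8   12   16

16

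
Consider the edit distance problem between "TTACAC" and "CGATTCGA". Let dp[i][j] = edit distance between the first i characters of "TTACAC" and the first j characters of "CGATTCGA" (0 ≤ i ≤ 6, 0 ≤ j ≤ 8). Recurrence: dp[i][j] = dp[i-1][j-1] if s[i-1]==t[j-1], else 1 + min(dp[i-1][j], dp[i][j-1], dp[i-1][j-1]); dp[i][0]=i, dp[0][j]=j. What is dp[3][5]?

   ''  C  G  A  T  T  C  G  A
''  0  1  2  3  4  5  6  7  8
 T  1  1  2  3  3  4  5  6  7
 T  2  2  2  3  3  3  4  5  6
 A  3  3  3  2  3  4  4  5  5
 C  4  3  4  3  3  4  4  5  6
 A  5  4  4  4  4  4  5  5  5
 C  6  5  5  5  5  5  4  5  6

4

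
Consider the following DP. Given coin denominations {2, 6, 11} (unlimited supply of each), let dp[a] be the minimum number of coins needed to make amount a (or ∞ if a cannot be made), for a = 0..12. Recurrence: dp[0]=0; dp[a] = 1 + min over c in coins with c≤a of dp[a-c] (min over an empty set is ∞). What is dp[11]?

 a  0  1  2  3  4  5  6  7  8  9 10 11 12
dp  0  -  1  -  2  -  1  -  2  -  3  1  2
(- denotes ∞ / unreachable)

1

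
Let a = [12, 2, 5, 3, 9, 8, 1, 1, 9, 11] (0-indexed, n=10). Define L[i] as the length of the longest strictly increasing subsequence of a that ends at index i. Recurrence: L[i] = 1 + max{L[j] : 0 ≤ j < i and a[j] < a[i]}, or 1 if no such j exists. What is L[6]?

   i    0    1    2    3    4    5    6    7    8    9
a[i]   12    2    5    3    9    8    1    1    9   11
L[i]    1    1    2    2    3    3    1    1    4    5

1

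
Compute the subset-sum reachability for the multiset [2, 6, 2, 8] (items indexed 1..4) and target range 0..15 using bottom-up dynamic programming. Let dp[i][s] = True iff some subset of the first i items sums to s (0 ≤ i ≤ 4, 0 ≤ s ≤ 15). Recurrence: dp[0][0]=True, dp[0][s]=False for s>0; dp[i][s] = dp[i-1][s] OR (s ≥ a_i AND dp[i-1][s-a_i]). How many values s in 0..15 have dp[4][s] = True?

8

i\s   0   1   2   3   4   5   6   7   8   9  10  11  12  13  14  15
  0   T   F   F   F   F   F   F   F   F   F   F   F   F   F   F   F
  1   T   F   T   F   F   F   F   F   F   F   F   F   F   F   F   F
  2   T   F   T   F   F   F   T   F   T   F   F   F   F   F   F   F
  3   T   F   T   F   T   F   T   F   T   F   T   F   F   F   F   F
  4   T   F   T   F   T   F   T   F   T   F   T   F   T   F   T   F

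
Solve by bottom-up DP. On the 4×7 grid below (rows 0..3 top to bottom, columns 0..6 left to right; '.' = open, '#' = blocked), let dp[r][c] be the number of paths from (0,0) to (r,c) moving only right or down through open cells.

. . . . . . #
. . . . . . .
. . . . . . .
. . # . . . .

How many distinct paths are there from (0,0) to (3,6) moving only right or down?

r\c   0   1   2   3   4   5   6
  0   1   1   1   1   1   1   0
  1   1   2   3   4   5   6   6
  2   1   3   6  10  15  21  27
  3   1   4   0  10  25  46  73

73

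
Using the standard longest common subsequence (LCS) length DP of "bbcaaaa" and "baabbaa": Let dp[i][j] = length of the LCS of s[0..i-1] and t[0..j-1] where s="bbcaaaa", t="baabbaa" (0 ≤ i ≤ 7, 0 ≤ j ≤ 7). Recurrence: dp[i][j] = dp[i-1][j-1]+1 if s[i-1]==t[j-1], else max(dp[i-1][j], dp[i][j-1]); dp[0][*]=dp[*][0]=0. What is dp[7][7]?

5

   ''  b  a  a  b  b  a  a
''  0  0  0  0  0  0  0  0
 b  0  1  1  1  1  1  1  1
 b  0  1  1  1  2  2  2  2
 c  0  1  1  1  2  2  2  2
 a  0  1  2  2  2  2  3  3
 a  0  1  2  3  3  3  3  4
 a  0  1  2  3  3  3  4  4
 a  0  1  2  3  3  3  4  5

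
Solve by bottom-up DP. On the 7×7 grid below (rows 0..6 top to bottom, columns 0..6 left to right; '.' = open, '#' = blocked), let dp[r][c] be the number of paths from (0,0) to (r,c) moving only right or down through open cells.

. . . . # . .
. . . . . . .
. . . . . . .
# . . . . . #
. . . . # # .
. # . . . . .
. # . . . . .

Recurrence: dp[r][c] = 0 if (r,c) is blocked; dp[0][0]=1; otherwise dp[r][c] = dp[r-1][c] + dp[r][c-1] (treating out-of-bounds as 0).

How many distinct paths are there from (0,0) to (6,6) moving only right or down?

184

r\c   0   1   2   3   4   5   6
  0   1   1   1   1   0   0   0
  1   1   2   3   4   4   4   4
  2   1   3   6  10  14  18  22
  3   0   3   9  19  33  51   0
  4   0   3  12  31   0   0   0
  5   0   0  12  43  43  43  43
  6   0   0  12  55  98 141 184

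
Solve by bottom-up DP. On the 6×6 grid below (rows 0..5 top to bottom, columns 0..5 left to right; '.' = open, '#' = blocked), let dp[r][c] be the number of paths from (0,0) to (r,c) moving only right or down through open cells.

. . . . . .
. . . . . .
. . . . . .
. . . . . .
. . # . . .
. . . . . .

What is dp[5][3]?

r\c   0   1   2   3   4   5
  0   1   1   1   1   1   1
  1   1   2   3   4   5   6
  2   1   3   6  10  15  21
  3   1   4  10  20  35  56
  4   1   5   0  20  55 111
  5   1   6   6  26  81 192

26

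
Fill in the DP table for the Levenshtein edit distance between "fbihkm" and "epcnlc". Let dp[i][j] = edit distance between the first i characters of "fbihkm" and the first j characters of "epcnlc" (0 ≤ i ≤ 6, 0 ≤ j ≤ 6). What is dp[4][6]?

6

   ''  e  p  c  n  l  c
''  0  1  2  3  4  5  6
 f  1  1  2  3  4  5  6
 b  2  2  2  3  4  5  6
 i  3  3  3  3  4  5  6
 h  4  4  4  4  4  5  6
 k  5  5  5  5  5  5  6
 m  6  6  6  6  6  6  6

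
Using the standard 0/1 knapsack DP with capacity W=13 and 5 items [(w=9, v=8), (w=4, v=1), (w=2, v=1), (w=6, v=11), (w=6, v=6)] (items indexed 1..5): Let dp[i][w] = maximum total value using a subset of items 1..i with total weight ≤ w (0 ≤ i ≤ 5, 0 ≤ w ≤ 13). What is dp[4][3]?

i\w   0   1   2   3   4   5   6   7   8   9  10  11  12  13
  0   0   0   0   0   0   0   0   0   0   0   0   0   0   0
  1   0   0   0   0   0   0   0   0   0   8   8   8   8   8
  2   0   0   0   0   1   1   1   1   1   8   8   8   8   9
  3   0   0   1   1   1   1   2   2   2   8   8   9   9   9
  4   0   0   1   1   1   1  11  11  12  12  12  12  13  13
  5   0   0   1   1   1   1  11  11  12  12  12  12  17  17

1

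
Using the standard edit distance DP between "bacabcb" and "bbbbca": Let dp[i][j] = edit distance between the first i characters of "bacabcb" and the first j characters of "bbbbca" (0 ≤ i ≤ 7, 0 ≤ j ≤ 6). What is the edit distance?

4

   ''  b  b  b  b  c  a
''  0  1  2  3  4  5  6
 b  1  0  1  2  3  4  5
 a  2  1  1  2  3  4  4
 c  3  2  2  2  3  3  4
 a  4  3  3  3  3  4  3
 b  5  4  3  3  3  4  4
 c  6  5  4  4  4  3  4
 b  7  6  5  4  4  4  4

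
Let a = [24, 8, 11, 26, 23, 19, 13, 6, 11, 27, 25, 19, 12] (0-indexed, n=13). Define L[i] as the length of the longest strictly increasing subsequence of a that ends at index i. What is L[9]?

   i    0    1    2    3    4    5    6    7    8    9   10   11   12
a[i]   24    8   11   26   23   19   13    6   11   27   25   19   12
L[i]    1    1    2    3    3    3    3    1    2    4    4    4    3

4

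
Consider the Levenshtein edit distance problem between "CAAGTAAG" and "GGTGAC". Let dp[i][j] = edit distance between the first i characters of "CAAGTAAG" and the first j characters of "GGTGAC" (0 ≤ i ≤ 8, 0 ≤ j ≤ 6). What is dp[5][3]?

3

   ''  G  G  T  G  A  C
''  0  1  2  3  4  5  6
 C  1  1  2  3  4  5  5
 A  2  2  2  3  4  4  5
 A  3  3  3  3  4  4  5
 G  4  3  3  4  3  4  5
 T  5  4  4  3  4  4  5
 A  6  5  5  4  4  4  5
 A  7  6  6  5  5  4  5
 G  8  7  6  6  5  5  5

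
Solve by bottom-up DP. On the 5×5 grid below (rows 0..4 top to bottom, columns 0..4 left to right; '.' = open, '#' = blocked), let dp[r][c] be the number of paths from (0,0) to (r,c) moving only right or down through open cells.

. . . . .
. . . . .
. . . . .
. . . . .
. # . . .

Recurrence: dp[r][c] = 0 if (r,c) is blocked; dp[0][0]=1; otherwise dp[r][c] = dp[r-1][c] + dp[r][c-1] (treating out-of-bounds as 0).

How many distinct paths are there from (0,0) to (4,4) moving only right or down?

r\c   0   1   2   3   4
  0   1   1   1   1   1
  1   1   2   3   4   5
  2   1   3   6  10  15
  3   1   4  10  20  35
  4   1   0  10  30  65

65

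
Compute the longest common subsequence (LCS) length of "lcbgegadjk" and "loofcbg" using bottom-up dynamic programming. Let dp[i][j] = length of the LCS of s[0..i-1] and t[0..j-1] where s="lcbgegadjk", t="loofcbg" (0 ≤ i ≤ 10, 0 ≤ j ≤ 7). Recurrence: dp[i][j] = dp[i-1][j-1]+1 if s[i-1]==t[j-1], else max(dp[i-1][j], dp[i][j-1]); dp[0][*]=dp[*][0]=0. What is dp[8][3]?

1

   ''  l  o  o  f  c  b  g
''  0  0  0  0  0  0  0  0
 l  0  1  1  1  1  1  1  1
 c  0  1  1  1  1  2  2  2
 b  0  1  1  1  1  2  3  3
 g  0  1  1  1  1  2  3  4
 e  0  1  1  1  1  2  3  4
 g  0  1  1  1  1  2  3  4
 a  0  1  1  1  1  2  3  4
 d  0  1  1  1  1  2  3  4
 j  0  1  1  1  1  2  3  4
 k  0  1  1  1  1  2  3  4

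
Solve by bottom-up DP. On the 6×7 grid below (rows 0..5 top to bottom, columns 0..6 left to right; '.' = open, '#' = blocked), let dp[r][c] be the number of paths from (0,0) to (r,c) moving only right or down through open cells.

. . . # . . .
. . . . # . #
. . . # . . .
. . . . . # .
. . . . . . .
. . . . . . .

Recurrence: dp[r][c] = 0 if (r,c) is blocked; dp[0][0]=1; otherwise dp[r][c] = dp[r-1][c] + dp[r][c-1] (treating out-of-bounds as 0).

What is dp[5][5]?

116

r\c   0   1   2   3   4   5   6
  0   1   1   1   0   0   0   0
  1   1   2   3   3   0   0   0
  2   1   3   6   0   0   0   0
  3   1   4  10  10  10   0   0
  4   1   5  15  25  35  35  35
  5   1   6  21  46  81 116 151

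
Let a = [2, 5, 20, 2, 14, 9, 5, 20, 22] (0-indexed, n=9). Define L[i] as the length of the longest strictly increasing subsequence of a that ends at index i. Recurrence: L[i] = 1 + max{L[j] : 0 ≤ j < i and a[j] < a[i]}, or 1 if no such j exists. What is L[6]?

   i    0    1    2    3    4    5    6    7    8
a[i]    2    5   20    2   14    9    5   20   22
L[i]    1    2    3    1    3    3    2    4    5

2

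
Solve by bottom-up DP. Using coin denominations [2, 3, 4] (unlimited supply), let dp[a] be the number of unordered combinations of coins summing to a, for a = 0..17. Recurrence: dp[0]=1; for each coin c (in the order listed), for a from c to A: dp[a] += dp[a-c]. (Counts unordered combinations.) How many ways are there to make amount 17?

after  coin     0     1     2     3     4     5     6     7     8     9    10    11    12    13    14    15    16    17
          2     1     0     1     0     1     0     1     0     1     0     1     0     1     0     1     0     1     0
          3     1     0     1     1     1     1     2     1     2     2     2     2     3     2     3     3     3     3
          4     1     0     1     1     2     1     3     2     4     3     5     4     7     5     8     7    10     8

8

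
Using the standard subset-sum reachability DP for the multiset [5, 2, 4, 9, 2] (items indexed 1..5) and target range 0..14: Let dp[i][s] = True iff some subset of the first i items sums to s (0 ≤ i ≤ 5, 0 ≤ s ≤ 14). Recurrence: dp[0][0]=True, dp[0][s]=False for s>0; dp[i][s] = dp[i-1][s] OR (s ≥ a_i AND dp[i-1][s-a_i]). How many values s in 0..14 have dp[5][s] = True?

11

i\s   0   1   2   3   4   5   6   7   8   9  10  11  12  13  14
  0   T   F   F   F   F   F   F   F   F   F   F   F   F   F   F
  1   T   F   F   F   F   T   F   F   F   F   F   F   F   F   F
  2   T   F   T   F   F   T   F   T   F   F   F   F   F   F   F
  3   T   F   T   F   T   T   T   T   F   T   F   T   F   F   F
  4   T   F   T   F   T   T   T   T   F   T   F   T   F   T   T
  5   T   F   T   F   T   T   T   T   T   T   F   T   F   T   T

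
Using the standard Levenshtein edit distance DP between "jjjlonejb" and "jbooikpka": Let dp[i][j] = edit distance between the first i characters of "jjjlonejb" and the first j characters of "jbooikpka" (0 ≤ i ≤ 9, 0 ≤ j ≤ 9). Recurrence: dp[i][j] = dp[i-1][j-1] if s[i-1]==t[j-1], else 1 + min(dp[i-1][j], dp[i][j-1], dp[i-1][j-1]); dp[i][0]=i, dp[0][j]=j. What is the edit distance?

8

   ''  j  b  o  o  i  k  p  k  a
''  0  1  2  3  4  5  6  7  8  9
 j  1  0  1  2  3  4  5  6  7  8
 j  2  1  1  2  3  4  5  6  7  8
 j  3  2  2  2  3  4  5  6  7  8
 l  4  3  3  3  3  4  5  6  7  8
 o  5  4  4  3  3  4  5  6  7  8
 n  6  5  5  4  4  4  5  6  7  8
 e  7  6  6  5  5  5  5  6  7  8
 j  8  7  7  6  6  6  6  6  7  8
 b  9  8  7  7  7  7  7  7  7  8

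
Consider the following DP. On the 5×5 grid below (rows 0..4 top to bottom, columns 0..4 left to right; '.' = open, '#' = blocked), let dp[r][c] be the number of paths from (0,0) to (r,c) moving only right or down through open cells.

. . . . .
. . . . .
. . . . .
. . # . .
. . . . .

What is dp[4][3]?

r\c   0   1   2   3   4
  0   1   1   1   1   1
  1   1   2   3   4   5
  2   1   3   6  10  15
  3   1   4   0  10  25
  4   1   5   5  15  40

15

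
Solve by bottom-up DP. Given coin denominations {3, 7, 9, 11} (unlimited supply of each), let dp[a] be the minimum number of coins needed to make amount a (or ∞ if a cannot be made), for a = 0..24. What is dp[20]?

2

 a  0  1  2  3  4  5  6  7  8  9 10 11 12 13 14 15 16 17 18 19 20 21 22 23 24
dp  0  -  -  1  -  -  2  1  -  1  2  1  2  3  2  3  2  3  2  3  2  3  2  3  4
(- denotes ∞ / unreachable)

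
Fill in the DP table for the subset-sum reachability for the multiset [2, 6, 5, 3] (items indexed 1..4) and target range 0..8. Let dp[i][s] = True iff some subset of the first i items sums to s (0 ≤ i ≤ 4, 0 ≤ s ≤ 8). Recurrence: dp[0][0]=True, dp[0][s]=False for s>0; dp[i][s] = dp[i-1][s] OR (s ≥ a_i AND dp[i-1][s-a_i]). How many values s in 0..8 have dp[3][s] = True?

i\s   0   1   2   3   4   5   6   7   8
  0   T   F   F   F   F   F   F   F   F
  1   T   F   T   F   F   F   F   F   F
  2   T   F   T   F   F   F   T   F   T
  3   T   F   T   F   F   T   T   T   T
  4   T   F   T   T   F   T   T   T   T

6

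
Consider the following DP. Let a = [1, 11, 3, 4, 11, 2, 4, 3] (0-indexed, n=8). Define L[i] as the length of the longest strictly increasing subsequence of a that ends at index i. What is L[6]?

   i    0    1    2    3    4    5    6    7
a[i]    1   11    3    4   11    2    4    3
L[i]    1    2    2    3    4    2    3    3

3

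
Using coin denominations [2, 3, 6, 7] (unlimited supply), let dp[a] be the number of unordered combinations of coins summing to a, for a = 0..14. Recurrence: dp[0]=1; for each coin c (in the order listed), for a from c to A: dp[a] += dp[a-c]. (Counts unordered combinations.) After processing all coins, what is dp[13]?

after  coin     0     1     2     3     4     5     6     7     8     9    10    11    12    13    14
          2     1     0     1     0     1     0     1     0     1     0     1     0     1     0     1
          3     1     0     1     1     1     1     2     1     2     2     2     2     3     2     3
          6     1     0     1     1     1     1     3     1     3     3     3     3     6     3     6
          7     1     0     1     1     1     1     3     2     3     4     4     4     7     6     8

6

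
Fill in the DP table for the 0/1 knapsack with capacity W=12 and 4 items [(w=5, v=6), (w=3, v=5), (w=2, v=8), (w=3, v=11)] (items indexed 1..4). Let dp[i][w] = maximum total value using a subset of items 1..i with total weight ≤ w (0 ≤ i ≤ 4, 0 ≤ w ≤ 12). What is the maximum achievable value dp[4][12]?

i\w   0   1   2   3   4   5   6   7   8   9  10  11  12
  0   0   0   0   0   0   0   0   0   0   0   0   0   0
  1   0   0   0   0   0   6   6   6   6   6   6   6   6
  2   0   0   0   5   5   6   6   6  11  11  11  11  11
  3   0   0   8   8   8  13  13  14  14  14  19  19  19
  4   0   0   8  11  11  19  19  19  24  24  25  25  25

25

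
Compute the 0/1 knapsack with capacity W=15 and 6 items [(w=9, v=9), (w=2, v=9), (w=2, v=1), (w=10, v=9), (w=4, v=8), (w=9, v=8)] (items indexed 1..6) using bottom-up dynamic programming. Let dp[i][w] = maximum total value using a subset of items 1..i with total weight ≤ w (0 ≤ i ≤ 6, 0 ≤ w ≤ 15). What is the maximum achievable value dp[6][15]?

26

i\w   0   1   2   3   4   5   6   7   8   9  10  11  12  13  14  15
  0   0   0   0   0   0   0   0   0   0   0   0   0   0   0   0   0
  1   0   0   0   0   0   0   0   0   0   9   9   9   9   9   9   9
  2   0   0   9   9   9   9   9   9   9   9   9  18  18  18  18  18
  3   0   0   9   9  10  10  10  10  10  10  10  18  18  19  19  19
  4   0   0   9   9  10  10  10  10  10  10  10  18  18  19  19  19
  5   0   0   9   9  10  10  17  17  18  18  18  18  18  19  19  26
  6   0   0   9   9  10  10  17  17  18  18  18  18  18  19  19  26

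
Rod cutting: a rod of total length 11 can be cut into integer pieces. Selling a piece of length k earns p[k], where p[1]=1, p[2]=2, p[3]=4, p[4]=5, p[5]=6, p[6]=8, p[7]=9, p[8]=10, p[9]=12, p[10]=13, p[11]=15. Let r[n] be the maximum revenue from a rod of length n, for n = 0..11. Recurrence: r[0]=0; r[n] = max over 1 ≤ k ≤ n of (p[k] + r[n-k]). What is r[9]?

   n    0    1    2    3    4    5    6    7    8    9   10   11
r[n]    0    1    2    4    5    6    8    9   10   12   13   15

12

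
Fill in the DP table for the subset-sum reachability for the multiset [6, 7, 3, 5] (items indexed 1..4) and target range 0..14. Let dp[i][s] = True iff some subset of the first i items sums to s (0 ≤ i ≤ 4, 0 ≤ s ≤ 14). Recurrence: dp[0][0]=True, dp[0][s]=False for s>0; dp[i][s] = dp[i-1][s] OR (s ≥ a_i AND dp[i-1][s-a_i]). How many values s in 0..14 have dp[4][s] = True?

i\s   0   1   2   3   4   5   6   7   8   9  10  11  12  13  14
  0   T   F   F   F   F   F   F   F   F   F   F   F   F   F   F
  1   T   F   F   F   F   F   T   F   F   F   F   F   F   F   F
  2   T   F   F   F   F   F   T   T   F   F   F   F   F   T   F
  3   T   F   F   T   F   F   T   T   F   T   T   F   F   T   F
  4   T   F   F   T   F   T   T   T   T   T   T   T   T   T   T

12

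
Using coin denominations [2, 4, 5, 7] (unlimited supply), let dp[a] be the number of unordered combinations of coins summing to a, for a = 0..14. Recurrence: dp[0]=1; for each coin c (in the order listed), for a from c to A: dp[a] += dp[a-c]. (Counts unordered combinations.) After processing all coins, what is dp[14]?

8

after  coin     0     1     2     3     4     5     6     7     8     9    10    11    12    13    14
          2     1     0     1     0     1     0     1     0     1     0     1     0     1     0     1
          4     1     0     1     0     2     0     2     0     3     0     3     0     4     0     4
          5     1     0     1     0     2     1     2     1     3     2     4     2     5     3     6
          7     1     0     1     0     2     1     2     2     3     3     4     4     6     5     8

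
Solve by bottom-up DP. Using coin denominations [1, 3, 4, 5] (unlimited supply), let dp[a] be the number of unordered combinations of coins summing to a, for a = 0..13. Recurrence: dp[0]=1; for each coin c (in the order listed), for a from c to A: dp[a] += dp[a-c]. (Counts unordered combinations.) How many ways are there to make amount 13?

after  coin     0     1     2     3     4     5     6     7     8     9    10    11    12    13
          1     1     1     1     1     1     1     1     1     1     1     1     1     1     1
          3     1     1     1     2     2     2     3     3     3     4     4     4     5     5
          4     1     1     1     2     3     3     4     5     6     7     8     9    11    12
          5     1     1     1     2     3     4     5     6     8    10    12    14    17    20

20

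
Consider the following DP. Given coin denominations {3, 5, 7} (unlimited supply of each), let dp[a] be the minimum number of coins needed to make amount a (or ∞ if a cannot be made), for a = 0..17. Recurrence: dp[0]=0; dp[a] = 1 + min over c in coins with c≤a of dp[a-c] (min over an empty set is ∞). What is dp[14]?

2

 a  0  1  2  3  4  5  6  7  8  9 10 11 12 13 14 15 16 17
dp  0  -  -  1  -  1  2  1  2  3  2  3  2  3  2  3  4  3
(- denotes ∞ / unreachable)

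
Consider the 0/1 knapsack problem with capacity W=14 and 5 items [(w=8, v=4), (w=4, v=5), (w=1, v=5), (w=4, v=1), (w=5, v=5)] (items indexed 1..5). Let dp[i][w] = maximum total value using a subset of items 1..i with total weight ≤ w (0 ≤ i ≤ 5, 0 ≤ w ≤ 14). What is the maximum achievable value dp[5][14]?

i\w   0   1   2   3   4   5   6   7   8   9  10  11  12  13  14
  0   0   0   0   0   0   0   0   0   0   0   0   0   0   0   0
  1   0   0   0   0   0   0   0   0   4   4   4   4   4   4   4
  2   0   0   0   0   5   5   5   5   5   5   5   5   9   9   9
  3   0   5   5   5   5  10  10  10  10  10  10  10  10  14  14
  4   0   5   5   5   5  10  10  10  10  11  11  11  11  14  14
  5   0   5   5   5   5  10  10  10  10  11  15  15  15  15  16

16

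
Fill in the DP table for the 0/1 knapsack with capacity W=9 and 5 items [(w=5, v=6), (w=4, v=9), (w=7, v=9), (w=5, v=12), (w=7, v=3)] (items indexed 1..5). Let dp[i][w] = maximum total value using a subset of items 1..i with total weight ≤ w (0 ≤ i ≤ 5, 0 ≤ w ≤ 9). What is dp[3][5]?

i\w   0   1   2   3   4   5   6   7   8   9
  0   0   0   0   0   0   0   0   0   0   0
  1   0   0   0   0   0   6   6   6   6   6
  2   0   0   0   0   9   9   9   9   9  15
  3   0   0   0   0   9   9   9   9   9  15
  4   0   0   0   0   9  12  12  12  12  21
  5   0   0   0   0   9  12  12  12  12  21

9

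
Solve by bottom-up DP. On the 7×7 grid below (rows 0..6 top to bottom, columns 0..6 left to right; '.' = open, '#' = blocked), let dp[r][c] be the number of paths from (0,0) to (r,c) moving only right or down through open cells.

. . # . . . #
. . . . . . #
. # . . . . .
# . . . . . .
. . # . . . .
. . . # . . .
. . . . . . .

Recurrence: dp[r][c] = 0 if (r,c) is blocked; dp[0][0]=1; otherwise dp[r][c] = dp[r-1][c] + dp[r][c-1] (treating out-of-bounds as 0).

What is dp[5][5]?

r\c   0   1   2   3   4   5   6
  0   1   1   0   0   0   0   0
  1   1   2   2   2   2   2   0
  2   1   0   2   4   6   8   8
  3   0   0   2   6  12  20  28
  4   0   0   0   6  18  38  66
  5   0   0   0   0  18  56 122
  6   0   0   0   0  18  74 196

56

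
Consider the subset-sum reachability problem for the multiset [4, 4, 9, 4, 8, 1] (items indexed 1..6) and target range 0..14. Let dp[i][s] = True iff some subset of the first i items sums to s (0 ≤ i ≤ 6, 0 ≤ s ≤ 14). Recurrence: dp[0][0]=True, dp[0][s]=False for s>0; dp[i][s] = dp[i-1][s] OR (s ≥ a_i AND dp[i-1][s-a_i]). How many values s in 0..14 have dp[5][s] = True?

i\s   0   1   2   3   4   5   6   7   8   9  10  11  12  13  14
  0   T   F   F   F   F   F   F   F   F   F   F   F   F   F   F
  1   T   F   F   F   T   F   F   F   F   F   F   F   F   F   F
  2   T   F   F   F   T   F   F   F   T   F   F   F   F   F   F
  3   T   F   F   F   T   F   F   F   T   T   F   F   F   T   F
  4   T   F   F   F   T   F   F   F   T   T   F   F   T   T   F
  5   T   F   F   F   T   F   F   F   T   T   F   F   T   T   F
  6   T   T   F   F   T   T   F   F   T   T   T   F   T   T   T

6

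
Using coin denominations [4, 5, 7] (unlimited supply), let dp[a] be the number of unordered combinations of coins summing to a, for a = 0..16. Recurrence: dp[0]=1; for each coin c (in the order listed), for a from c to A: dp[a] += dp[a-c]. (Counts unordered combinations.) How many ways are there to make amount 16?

after  coin     0     1     2     3     4     5     6     7     8     9    10    11    12    13    14    15    16
          4     1     0     0     0     1     0     0     0     1     0     0     0     1     0     0     0     1
          5     1     0     0     0     1     1     0     0     1     1     1     0     1     1     1     1     1
          7     1     0     0     0     1     1     0     1     1     1     1     1     2     1     2     2     2

2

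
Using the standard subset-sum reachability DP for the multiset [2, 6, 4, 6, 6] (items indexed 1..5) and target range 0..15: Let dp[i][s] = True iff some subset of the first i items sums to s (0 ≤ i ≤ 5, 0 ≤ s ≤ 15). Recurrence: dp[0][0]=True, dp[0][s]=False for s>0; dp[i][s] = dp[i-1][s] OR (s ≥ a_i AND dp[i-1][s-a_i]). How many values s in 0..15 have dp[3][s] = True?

i\s   0   1   2   3   4   5   6   7   8   9  10  11  12  13  14  15
  0   T   F   F   F   F   F   F   F   F   F   F   F   F   F   F   F
  1   T   F   T   F   F   F   F   F   F   F   F   F   F   F   F   F
  2   T   F   T   F   F   F   T   F   T   F   F   F   F   F   F   F
  3   T   F   T   F   T   F   T   F   T   F   T   F   T   F   F   F
  4   T   F   T   F   T   F   T   F   T   F   T   F   T   F   T   F
  5   T   F   T   F   T   F   T   F   T   F   T   F   T   F   T   F

7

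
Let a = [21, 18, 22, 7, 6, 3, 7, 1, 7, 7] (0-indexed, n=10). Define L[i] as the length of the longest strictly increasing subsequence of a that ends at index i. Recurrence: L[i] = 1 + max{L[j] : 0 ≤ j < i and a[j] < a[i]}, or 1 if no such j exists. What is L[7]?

   i    0    1    2    3    4    5    6    7    8    9
a[i]   21   18   22    7    6    3    7    1    7    7
L[i]    1    1    2    1    1    1    2    1    2    2

1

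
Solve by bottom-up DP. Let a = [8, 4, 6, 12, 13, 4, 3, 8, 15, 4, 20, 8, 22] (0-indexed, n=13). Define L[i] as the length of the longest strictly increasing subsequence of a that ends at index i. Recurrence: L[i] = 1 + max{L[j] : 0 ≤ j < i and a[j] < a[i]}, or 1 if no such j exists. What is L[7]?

   i    0    1    2    3    4    5    6    7    8    9   10   11   12
a[i]    8    4    6   12   13    4    3    8   15    4   20    8   22
L[i]    1    1    2    3    4    1    1    3    5    2    6    3    7

3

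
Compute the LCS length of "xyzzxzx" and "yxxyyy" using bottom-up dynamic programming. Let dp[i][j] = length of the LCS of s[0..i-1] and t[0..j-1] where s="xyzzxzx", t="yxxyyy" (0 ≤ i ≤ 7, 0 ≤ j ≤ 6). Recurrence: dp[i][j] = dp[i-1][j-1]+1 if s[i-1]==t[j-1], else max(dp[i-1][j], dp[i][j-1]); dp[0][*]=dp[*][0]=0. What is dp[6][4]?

   ''  y  x  x  y  y  y
''  0  0  0  0  0  0  0
 x  0  0  1  1  1  1  1
 y  0  1  1  1  2  2  2
 z  0  1  1  1  2  2  2
 z  0  1  1  1  2  2  2
 x  0  1  2  2  2  2  2
 z  0  1  2  2  2  2  2
 x  0  1  2  3  3  3  3

2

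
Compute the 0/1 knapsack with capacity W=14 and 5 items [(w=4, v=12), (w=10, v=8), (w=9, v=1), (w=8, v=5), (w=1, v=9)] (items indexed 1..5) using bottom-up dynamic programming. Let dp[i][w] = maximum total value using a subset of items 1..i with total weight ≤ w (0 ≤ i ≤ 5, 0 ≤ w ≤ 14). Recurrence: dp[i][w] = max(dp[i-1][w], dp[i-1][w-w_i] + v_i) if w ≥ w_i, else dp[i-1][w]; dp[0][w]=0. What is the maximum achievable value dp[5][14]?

i\w   0   1   2   3   4   5   6   7   8   9  10  11  12  13  14
  0   0   0   0   0   0   0   0   0   0   0   0   0   0   0   0
  1   0   0   0   0  12  12  12  12  12  12  12  12  12  12  12
  2   0   0   0   0  12  12  12  12  12  12  12  12  12  12  20
  3   0   0   0   0  12  12  12  12  12  12  12  12  12  13  20
  4   0   0   0   0  12  12  12  12  12  12  12  12  17  17  20
  5   0   9   9   9  12  21  21  21  21  21  21  21  21  26  26

26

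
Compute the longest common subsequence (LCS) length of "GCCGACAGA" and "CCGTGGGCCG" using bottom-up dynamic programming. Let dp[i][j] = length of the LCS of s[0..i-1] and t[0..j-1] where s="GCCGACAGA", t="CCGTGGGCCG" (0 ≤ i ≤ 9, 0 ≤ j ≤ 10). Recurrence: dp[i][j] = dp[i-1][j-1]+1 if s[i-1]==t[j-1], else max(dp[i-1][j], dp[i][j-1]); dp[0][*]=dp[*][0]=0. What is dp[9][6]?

   ''  C  C  G  T  G  G  G  C  C  G
''  0  0  0  0  0  0  0  0  0  0  0
 G  0  0  0  1  1  1  1  1  1  1  1
 C  0  1  1  1  1  1  1  1  2  2  2
 C  0  1  2  2  2  2  2  2  2  3  3
 G  0  1  2  3  3  3  3  3  3  3  4
 A  0  1  2  3  3  3  3  3  3  3  4
 C  0  1  2  3  3  3  3  3  4  4  4
 A  0  1  2  3  3  3  3  3  4  4  4
 G  0  1  2  3  3  4  4  4  4  4  5
 A  0  1  2  3  3  4  4  4  4  4  5

4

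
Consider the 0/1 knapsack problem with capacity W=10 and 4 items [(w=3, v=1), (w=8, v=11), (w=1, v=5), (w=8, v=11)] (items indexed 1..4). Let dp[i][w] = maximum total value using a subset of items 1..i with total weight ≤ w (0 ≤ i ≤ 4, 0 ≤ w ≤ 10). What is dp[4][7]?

i\w   0   1   2   3   4   5   6   7   8   9  10
  0   0   0   0   0   0   0   0   0   0   0   0
  1   0   0   0   1   1   1   1   1   1   1   1
  2   0   0   0   1   1   1   1   1  11  11  11
  3   0   5   5   5   6   6   6   6  11  16  16
  4   0   5   5   5   6   6   6   6  11  16  16

6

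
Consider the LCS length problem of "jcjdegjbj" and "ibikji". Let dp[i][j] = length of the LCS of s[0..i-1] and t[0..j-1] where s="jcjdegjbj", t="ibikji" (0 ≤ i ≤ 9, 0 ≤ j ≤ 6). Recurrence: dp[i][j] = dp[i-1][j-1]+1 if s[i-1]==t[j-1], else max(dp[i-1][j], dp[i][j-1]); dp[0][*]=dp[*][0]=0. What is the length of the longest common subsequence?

2

   ''  i  b  i  k  j  i
''  0  0  0  0  0  0  0
 j  0  0  0  0  0  1  1
 c  0  0  0  0  0  1  1
 j  0  0  0  0  0  1  1
 d  0  0  0  0  0  1  1
 e  0  0  0  0  0  1  1
 g  0  0  0  0  0  1  1
 j  0  0  0  0  0  1  1
 b  0  0  1  1  1  1  1
 j  0  0  1  1  1  2  2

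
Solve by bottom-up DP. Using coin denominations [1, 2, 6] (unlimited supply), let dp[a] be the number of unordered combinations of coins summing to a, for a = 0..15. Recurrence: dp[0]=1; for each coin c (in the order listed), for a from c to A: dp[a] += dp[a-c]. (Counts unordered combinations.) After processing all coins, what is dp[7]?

after  coin     0     1     2     3     4     5     6     7     8     9    10    11    12    13    14    15
          1     1     1     1     1     1     1     1     1     1     1     1     1     1     1     1     1
          2     1     1     2     2     3     3     4     4     5     5     6     6     7     7     8     8
          6     1     1     2     2     3     3     5     5     7     7     9     9    12    12    15    15

5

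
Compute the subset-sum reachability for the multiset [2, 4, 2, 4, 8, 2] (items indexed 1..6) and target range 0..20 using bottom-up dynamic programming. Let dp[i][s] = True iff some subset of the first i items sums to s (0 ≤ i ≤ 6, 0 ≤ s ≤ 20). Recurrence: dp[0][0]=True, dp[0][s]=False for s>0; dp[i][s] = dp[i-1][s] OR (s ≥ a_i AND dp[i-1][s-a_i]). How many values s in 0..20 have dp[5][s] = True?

i\s   0   1   2   3   4   5   6   7   8   9  10  11  12  13  14  15  16  17  18  19  20
  0   T   F   F   F   F   F   F   F   F   F   F   F   F   F   F   F   F   F   F   F   F
  1   T   F   T   F   F   F   F   F   F   F   F   F   F   F   F   F   F   F   F   F   F
  2   T   F   T   F   T   F   T   F   F   F   F   F   F   F   F   F   F   F   F   F   F
  3   T   F   T   F   T   F   T   F   T   F   F   F   F   F   F   F   F   F   F   F   F
  4   T   F   T   F   T   F   T   F   T   F   T   F   T   F   F   F   F   F   F   F   F
  5   T   F   T   F   T   F   T   F   T   F   T   F   T   F   T   F   T   F   T   F   T
  6   T   F   T   F   T   F   T   F   T   F   T   F   T   F   T   F   T   F   T   F   T

11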